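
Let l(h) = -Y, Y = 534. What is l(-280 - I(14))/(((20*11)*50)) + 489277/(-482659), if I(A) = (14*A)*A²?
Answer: -2819893453/2654624500 ≈ -1.0623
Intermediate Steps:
I(A) = 14*A³
l(h) = -534 (l(h) = -1*534 = -534)
l(-280 - I(14))/(((20*11)*50)) + 489277/(-482659) = -534/((20*11)*50) + 489277/(-482659) = -534/(220*50) + 489277*(-1/482659) = -534/11000 - 489277/482659 = -534*1/11000 - 489277/482659 = -267/5500 - 489277/482659 = -2819893453/2654624500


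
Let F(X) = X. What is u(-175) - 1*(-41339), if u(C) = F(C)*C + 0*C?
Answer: 71964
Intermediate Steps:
u(C) = C² (u(C) = C*C + 0*C = C² + 0 = C²)
u(-175) - 1*(-41339) = (-175)² - 1*(-41339) = 30625 + 41339 = 71964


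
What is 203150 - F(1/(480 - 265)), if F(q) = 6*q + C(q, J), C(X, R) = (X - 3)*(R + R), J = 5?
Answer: 43683684/215 ≈ 2.0318e+5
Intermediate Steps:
C(X, R) = 2*R*(-3 + X) (C(X, R) = (-3 + X)*(2*R) = 2*R*(-3 + X))
F(q) = -30 + 16*q (F(q) = 6*q + 2*5*(-3 + q) = 6*q + (-30 + 10*q) = -30 + 16*q)
203150 - F(1/(480 - 265)) = 203150 - (-30 + 16/(480 - 265)) = 203150 - (-30 + 16/215) = 203150 - 1*(-6434/215) = 203150 + 6434/215 = 43683684/215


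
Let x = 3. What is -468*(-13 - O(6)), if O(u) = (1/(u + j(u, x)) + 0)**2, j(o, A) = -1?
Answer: 152568/25 ≈ 6102.7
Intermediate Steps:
O(u) = (-1 + u)**(-2) (O(u) = (1/(u - 1) + 0)**2 = (1/(-1 + u) + 0)**2 = (1/(-1 + u))**2 = (-1 + u)**(-2))
-468*(-13 - O(6)) = -468*(-13 - 1/(-1 + 6)**2) = -468*(-13 - 1/5**2) = -468*(-13 - 1*1/25) = -468*(-13 - 1/25) = -468*(-326/25) = 152568/25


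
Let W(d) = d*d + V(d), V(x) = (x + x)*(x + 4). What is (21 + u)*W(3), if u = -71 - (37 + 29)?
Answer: -5916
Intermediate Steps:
V(x) = 2*x*(4 + x) (V(x) = (2*x)*(4 + x) = 2*x*(4 + x))
W(d) = d² + 2*d*(4 + d) (W(d) = d*d + 2*d*(4 + d) = d² + 2*d*(4 + d))
u = -137 (u = -71 - 1*66 = -71 - 66 = -137)
(21 + u)*W(3) = (21 - 137)*(3*(8 + 3*3)) = -348*(8 + 9) = -348*17 = -116*51 = -5916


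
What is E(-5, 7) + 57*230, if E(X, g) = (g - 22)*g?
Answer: 13005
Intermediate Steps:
E(X, g) = g*(-22 + g) (E(X, g) = (-22 + g)*g = g*(-22 + g))
E(-5, 7) + 57*230 = 7*(-22 + 7) + 57*230 = 7*(-15) + 13110 = -105 + 13110 = 13005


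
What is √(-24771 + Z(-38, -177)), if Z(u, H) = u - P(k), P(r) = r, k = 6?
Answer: I*√24815 ≈ 157.53*I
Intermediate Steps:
Z(u, H) = -6 + u (Z(u, H) = u - 1*6 = u - 6 = -6 + u)
√(-24771 + Z(-38, -177)) = √(-24771 + (-6 - 38)) = √(-24771 - 44) = √(-24815) = I*√24815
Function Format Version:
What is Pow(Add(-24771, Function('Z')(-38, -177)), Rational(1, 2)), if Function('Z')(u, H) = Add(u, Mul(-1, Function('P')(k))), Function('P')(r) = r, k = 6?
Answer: Mul(I, Pow(24815, Rational(1, 2))) ≈ Mul(157.53, I)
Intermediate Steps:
Function('Z')(u, H) = Add(-6, u) (Function('Z')(u, H) = Add(u, Mul(-1, 6)) = Add(u, -6) = Add(-6, u))
Pow(Add(-24771, Function('Z')(-38, -177)), Rational(1, 2)) = Pow(Add(-24771, Add(-6, -38)), Rational(1, 2)) = Pow(Add(-24771, -44), Rational(1, 2)) = Pow(-24815, Rational(1, 2)) = Mul(I, Pow(24815, Rational(1, 2)))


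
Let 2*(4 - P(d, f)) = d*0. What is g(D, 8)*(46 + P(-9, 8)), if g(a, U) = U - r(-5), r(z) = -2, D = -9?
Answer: 500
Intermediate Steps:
g(a, U) = 2 + U (g(a, U) = U - 1*(-2) = U + 2 = 2 + U)
P(d, f) = 4 (P(d, f) = 4 - d*0/2 = 4 - ½*0 = 4 + 0 = 4)
g(D, 8)*(46 + P(-9, 8)) = (2 + 8)*(46 + 4) = 10*50 = 500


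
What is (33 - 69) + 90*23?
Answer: 2034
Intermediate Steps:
(33 - 69) + 90*23 = -36 + 2070 = 2034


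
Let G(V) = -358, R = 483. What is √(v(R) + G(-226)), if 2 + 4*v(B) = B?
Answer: I*√951/2 ≈ 15.419*I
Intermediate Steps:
v(B) = -½ + B/4
√(v(R) + G(-226)) = √((-½ + (¼)*483) - 358) = √((-½ + 483/4) - 358) = √(481/4 - 358) = √(-951/4) = I*√951/2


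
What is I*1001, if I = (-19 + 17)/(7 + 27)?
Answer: -1001/17 ≈ -58.882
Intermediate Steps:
I = -1/17 (I = -2/34 = -2*1/34 = -1/17 ≈ -0.058824)
I*1001 = -1/17*1001 = -1001/17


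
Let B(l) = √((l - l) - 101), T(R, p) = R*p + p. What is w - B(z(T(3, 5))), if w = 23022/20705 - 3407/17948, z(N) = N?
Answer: 342656921/371613340 - I*√101 ≈ 0.92208 - 10.05*I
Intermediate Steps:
T(R, p) = p + R*p
B(l) = I*√101 (B(l) = √(0 - 101) = √(-101) = I*√101)
w = 342656921/371613340 (w = 23022*(1/20705) - 3407*1/17948 = 23022/20705 - 3407/17948 = 342656921/371613340 ≈ 0.92208)
w - B(z(T(3, 5))) = 342656921/371613340 - I*√101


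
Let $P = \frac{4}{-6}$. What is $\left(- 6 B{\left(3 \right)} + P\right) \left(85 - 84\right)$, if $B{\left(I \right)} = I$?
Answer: $- \frac{56}{3} \approx -18.667$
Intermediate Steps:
$P = - \frac{2}{3}$ ($P = 4 \left(- \frac{1}{6}\right) = - \frac{2}{3} \approx -0.66667$)
$\left(- 6 B{\left(3 \right)} + P\right) \left(85 - 84\right) = \left(\left(-6\right) 3 - \frac{2}{3}\right) \left(85 - 84\right) = \left(-18 - \frac{2}{3}\right) 1 = \left(- \frac{56}{3}\right) 1 = - \frac{56}{3}$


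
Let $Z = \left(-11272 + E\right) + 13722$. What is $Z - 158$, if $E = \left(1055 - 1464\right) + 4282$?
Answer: $6165$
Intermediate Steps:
$E = 3873$ ($E = -409 + 4282 = 3873$)
$Z = 6323$ ($Z = \left(-11272 + 3873\right) + 13722 = -7399 + 13722 = 6323$)
$Z - 158 = 6323 - 158 = 6165$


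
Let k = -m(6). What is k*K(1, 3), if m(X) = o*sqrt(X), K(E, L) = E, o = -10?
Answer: 10*sqrt(6) ≈ 24.495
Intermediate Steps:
m(X) = -10*sqrt(X)
k = 10*sqrt(6) (k = -(-10)*sqrt(6) = 10*sqrt(6) ≈ 24.495)
k*K(1, 3) = (10*sqrt(6))*1 = 10*sqrt(6)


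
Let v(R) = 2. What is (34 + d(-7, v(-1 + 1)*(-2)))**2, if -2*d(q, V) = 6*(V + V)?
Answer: 3364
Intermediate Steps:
d(q, V) = -6*V (d(q, V) = -3*(V + V) = -3*2*V = -6*V)
(34 + d(-7, v(-1 + 1)*(-2)))**2 = (34 - 12*(-2))**2 = (34 - 6*(-4))**2 = (34 + 24)**2 = 58**2 = 3364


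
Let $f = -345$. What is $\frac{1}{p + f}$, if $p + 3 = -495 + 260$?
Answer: $- \frac{1}{583} \approx -0.0017153$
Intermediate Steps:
$p = -238$ ($p = -3 + \left(-495 + 260\right) = -3 - 235 = -238$)
$\frac{1}{p + f} = \frac{1}{-238 - 345} = \frac{1}{-583} = - \frac{1}{583}$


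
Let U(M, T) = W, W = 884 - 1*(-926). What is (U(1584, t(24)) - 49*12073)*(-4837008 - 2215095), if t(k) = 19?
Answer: 4159097630001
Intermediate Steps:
W = 1810 (W = 884 + 926 = 1810)
U(M, T) = 1810
(U(1584, t(24)) - 49*12073)*(-4837008 - 2215095) = (1810 - 49*12073)*(-4837008 - 2215095) = (1810 - 591577)*(-7052103) = -589767*(-7052103) = 4159097630001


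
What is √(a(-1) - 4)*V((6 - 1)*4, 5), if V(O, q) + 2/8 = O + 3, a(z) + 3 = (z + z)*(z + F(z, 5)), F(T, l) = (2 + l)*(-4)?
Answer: 91*√51/4 ≈ 162.47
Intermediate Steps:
F(T, l) = -8 - 4*l
a(z) = -3 + 2*z*(-28 + z) (a(z) = -3 + (z + z)*(z + (-8 - 4*5)) = -3 + (2*z)*(z + (-8 - 20)) = -3 + (2*z)*(z - 28) = -3 + (2*z)*(-28 + z) = -3 + 2*z*(-28 + z))
V(O, q) = 11/4 + O (V(O, q) = -¼ + (O + 3) = -¼ + (3 + O) = 11/4 + O)
√(a(-1) - 4)*V((6 - 1)*4, 5) = √((-3 - 56*(-1) + 2*(-1)²) - 4)*(11/4 + (6 - 1)*4) = √((-3 + 56 + 2*1) - 4)*(11/4 + 5*4) = √((-3 + 56 + 2) - 4)*(11/4 + 20) = √(55 - 4)*(91/4) = √51*(91/4) = 91*√51/4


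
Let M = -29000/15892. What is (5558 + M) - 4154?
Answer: 192098/137 ≈ 1402.2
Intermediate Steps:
M = -250/137 (M = -29000*1/15892 = -250/137 ≈ -1.8248)
(5558 + M) - 4154 = (5558 - 250/137) - 4154 = 761196/137 - 4154 = 192098/137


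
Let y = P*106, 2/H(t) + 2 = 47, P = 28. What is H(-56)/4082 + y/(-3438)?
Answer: -15144029/17542395 ≈ -0.86328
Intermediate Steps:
H(t) = 2/45 (H(t) = 2/(-2 + 47) = 2/45)
y = 2968 (y = 28*106 = 2968)
H(-56)/4082 + y/(-3438) = (2/45)/4082 + 2968/(-3438) = (2/45)*(1/4082) + 2968*(-1/3438) = 1/91845 - 1484/1719 = -15144029/17542395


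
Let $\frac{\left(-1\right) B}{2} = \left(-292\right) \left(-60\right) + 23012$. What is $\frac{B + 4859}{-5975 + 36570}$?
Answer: $- \frac{15241}{6119} \approx -2.4908$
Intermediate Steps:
$B = -81064$ ($B = - 2 \left(\left(-292\right) \left(-60\right) + 23012\right) = - 2 \left(17520 + 23012\right) = \left(-2\right) 40532 = -81064$)
$\frac{B + 4859}{-5975 + 36570} = \frac{-81064 + 4859}{-5975 + 36570} = - \frac{76205}{30595} = \left(-76205\right) \frac{1}{30595} = - \frac{15241}{6119}$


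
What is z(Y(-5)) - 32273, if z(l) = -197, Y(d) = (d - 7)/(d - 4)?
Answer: -32470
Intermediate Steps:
Y(d) = (-7 + d)/(-4 + d)
z(Y(-5)) - 32273 = -197 - 32273 = -32470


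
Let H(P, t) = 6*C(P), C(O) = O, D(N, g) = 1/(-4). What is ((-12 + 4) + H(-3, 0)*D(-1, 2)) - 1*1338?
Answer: -2683/2 ≈ -1341.5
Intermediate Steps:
D(N, g) = -¼
H(P, t) = 6*P
((-12 + 4) + H(-3, 0)*D(-1, 2)) - 1*1338 = ((-12 + 4) + (6*(-3))*(-¼)) - 1*1338 = (-8 - 18*(-¼)) - 1338 = (-8 + 9/2) - 1338 = -7/2 - 1338 = -2683/2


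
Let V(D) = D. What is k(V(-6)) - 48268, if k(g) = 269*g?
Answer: -49882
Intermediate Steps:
k(V(-6)) - 48268 = 269*(-6) - 48268 = -1614 - 48268 = -49882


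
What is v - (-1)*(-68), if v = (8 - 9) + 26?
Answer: -43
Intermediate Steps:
v = 25 (v = -1 + 26 = 25)
v - (-1)*(-68) = 25 - (-1)*(-68) = 25 - 1*68 = 25 - 68 = -43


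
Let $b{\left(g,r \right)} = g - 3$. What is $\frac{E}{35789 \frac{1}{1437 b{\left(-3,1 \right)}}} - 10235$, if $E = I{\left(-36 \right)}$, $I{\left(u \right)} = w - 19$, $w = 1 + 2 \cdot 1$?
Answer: $- \frac{366162463}{35789} \approx -10231.0$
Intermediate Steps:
$w = 3$ ($w = 1 + 2 = 3$)
$b{\left(g,r \right)} = -3 + g$
$I{\left(u \right)} = -16$ ($I{\left(u \right)} = 3 - 19 = -16$)
$E = -16$
$\frac{E}{35789 \frac{1}{1437 b{\left(-3,1 \right)}}} - 10235 = - \frac{16}{35789 \frac{1}{1437 \left(-3 - 3\right)}} - 10235 = - \frac{16}{35789 \frac{1}{1437 \left(-6\right)}} - 10235 = - \frac{16}{35789 \frac{1}{-8622}} - 10235 = - \frac{16}{35789 \left(- \frac{1}{8622}\right)} - 10235 = - \frac{16}{- \frac{35789}{8622}} - 10235 = \left(-16\right) \left(- \frac{8622}{35789}\right) - 10235 = \frac{137952}{35789} - 10235 = - \frac{366162463}{35789}$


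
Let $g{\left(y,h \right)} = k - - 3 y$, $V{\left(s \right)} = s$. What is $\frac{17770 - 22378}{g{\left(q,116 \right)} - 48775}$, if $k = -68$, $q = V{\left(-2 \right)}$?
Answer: $\frac{1536}{16283} \approx 0.094332$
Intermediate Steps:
$q = -2$
$g{\left(y,h \right)} = -68 + 3 y$ ($g{\left(y,h \right)} = -68 - - 3 y = -68 + 3 y$)
$\frac{17770 - 22378}{g{\left(q,116 \right)} - 48775} = \frac{17770 - 22378}{\left(-68 + 3 \left(-2\right)\right) - 48775} = - \frac{4608}{\left(-68 - 6\right) - 48775} = - \frac{4608}{-74 - 48775} = - \frac{4608}{-48849} = \left(-4608\right) \left(- \frac{1}{48849}\right) = \frac{1536}{16283}$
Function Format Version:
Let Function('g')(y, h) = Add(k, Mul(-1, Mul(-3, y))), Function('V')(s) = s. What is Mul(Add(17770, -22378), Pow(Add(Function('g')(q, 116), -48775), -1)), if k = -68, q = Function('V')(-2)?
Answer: Rational(1536, 16283) ≈ 0.094332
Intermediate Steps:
q = -2
Function('g')(y, h) = Add(-68, Mul(3, y)) (Function('g')(y, h) = Add(-68, Mul(-1, Mul(-3, y))) = Add(-68, Mul(3, y)))
Mul(Add(17770, -22378), Pow(Add(Function('g')(q, 116), -48775), -1)) = Mul(Add(17770, -22378), Pow(Add(Add(-68, Mul(3, -2)), -48775), -1)) = Mul(-4608, Pow(Add(Add(-68, -6), -48775), -1)) = Mul(-4608, Pow(Add(-74, -48775), -1)) = Mul(-4608, Pow(-48849, -1)) = Mul(-4608, Rational(-1, 48849)) = Rational(1536, 16283)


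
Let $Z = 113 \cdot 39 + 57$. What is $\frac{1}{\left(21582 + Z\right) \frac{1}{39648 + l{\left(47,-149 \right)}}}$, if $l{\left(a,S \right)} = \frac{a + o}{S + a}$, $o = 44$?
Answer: $\frac{4044005}{2656692} \approx 1.5222$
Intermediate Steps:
$l{\left(a,S \right)} = \frac{44 + a}{S + a}$ ($l{\left(a,S \right)} = \frac{a + 44}{S + a} = \frac{44 + a}{S + a}$)
$Z = 4464$ ($Z = 4407 + 57 = 4464$)
$\frac{1}{\left(21582 + Z\right) \frac{1}{39648 + l{\left(47,-149 \right)}}} = \frac{1}{\left(21582 + 4464\right) \frac{1}{39648 + \frac{44 + 47}{-149 + 47}}} = \frac{1}{26046 \frac{1}{39648 + \frac{1}{-102} \cdot 91}} = \frac{1}{26046 \frac{1}{39648 - \frac{91}{102}}} = \frac{1}{26046 \frac{1}{\frac{4044005}{102}}} = \frac{1}{26046 \cdot \frac{102}{4044005}} = \frac{1}{\frac{2656692}{4044005}} = \frac{4044005}{2656692}$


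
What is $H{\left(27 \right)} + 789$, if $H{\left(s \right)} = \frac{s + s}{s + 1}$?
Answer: $\frac{11073}{14} \approx 790.93$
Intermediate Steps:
$H{\left(s \right)} = \frac{2 s}{1 + s}$
$H{\left(27 \right)} + 789 = 2 \cdot 27 \frac{1}{1 + 27} + 789 = 2 \cdot 27 \cdot \frac{1}{28} + 789 = \frac{27}{14} + 789 = \frac{11073}{14}$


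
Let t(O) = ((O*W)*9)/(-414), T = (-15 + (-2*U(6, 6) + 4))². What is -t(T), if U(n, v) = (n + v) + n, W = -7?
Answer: -15463/46 ≈ -336.15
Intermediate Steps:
U(n, v) = v + 2*n
T = 2209 (T = (-15 + (-2*(6 + 2*6) + 4))² = (-15 + (-2*(6 + 12) + 4))² = (-15 + (-2*18 + 4))² = (-15 + (-36 + 4))² = (-15 - 32)² = (-47)² = 2209)
t(O) = 7*O/46 (t(O) = ((O*(-7))*9)/(-414) = (-7*O*9)*(-1/414) = -63*O*(-1/414) = 7*O/46)
-t(T) = -7*2209/46 = -1*15463/46 = -15463/46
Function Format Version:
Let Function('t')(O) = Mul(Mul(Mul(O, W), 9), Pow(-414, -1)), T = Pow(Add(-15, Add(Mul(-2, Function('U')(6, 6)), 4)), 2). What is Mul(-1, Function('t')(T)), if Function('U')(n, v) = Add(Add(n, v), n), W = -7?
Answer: Rational(-15463, 46) ≈ -336.15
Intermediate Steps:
Function('U')(n, v) = Add(v, Mul(2, n))
T = 2209 (T = Pow(Add(-15, Add(Mul(-2, Add(6, Mul(2, 6))), 4)), 2) = Pow(Add(-15, Add(Mul(-2, Add(6, 12)), 4)), 2) = Pow(Add(-15, Add(Mul(-2, 18), 4)), 2) = Pow(Add(-15, Add(-36, 4)), 2) = Pow(Add(-15, -32), 2) = Pow(-47, 2) = 2209)
Function('t')(O) = Mul(Rational(7, 46), O) (Function('t')(O) = Mul(Mul(Mul(O, -7), 9), Pow(-414, -1)) = Mul(Mul(Mul(-7, O), 9), Rational(-1, 414)) = Mul(Mul(-63, O), Rational(-1, 414)) = Mul(Rational(7, 46), O))
Mul(-1, Function('t')(T)) = Mul(-1, Mul(Rational(7, 46), 2209)) = Mul(-1, Rational(15463, 46)) = Rational(-15463, 46)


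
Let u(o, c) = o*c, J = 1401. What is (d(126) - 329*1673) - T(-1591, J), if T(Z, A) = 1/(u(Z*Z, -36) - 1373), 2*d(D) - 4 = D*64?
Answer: -49790510822286/91127489 ≈ -5.4638e+5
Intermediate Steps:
u(o, c) = c*o
d(D) = 2 + 32*D (d(D) = 2 + (D*64)/2 = 2 + (64*D)/2 = 2 + 32*D)
T(Z, A) = 1/(-1373 - 36*Z**2) (T(Z, A) = 1/(-36*Z*Z - 1373) = 1/(-36*Z**2 - 1373) = 1/(-1373 - 36*Z**2))
(d(126) - 329*1673) - T(-1591, J) = ((2 + 32*126) - 329*1673) - (-1)/(1373 + 36*(-1591)**2) = ((2 + 4032) - 550417) - (-1)/(1373 + 36*2531281) = (4034 - 550417) - (-1)/(1373 + 91126116) = -546383 - (-1)/91127489 = -546383 - 1*(-1/91127489) = -546383 + 1/91127489 = -49790510822286/91127489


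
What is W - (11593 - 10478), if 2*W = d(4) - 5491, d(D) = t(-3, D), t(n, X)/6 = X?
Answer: -7697/2 ≈ -3848.5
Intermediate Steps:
t(n, X) = 6*X
d(D) = 6*D
W = -5467/2 (W = (6*4 - 5491)/2 = (24 - 5491)/2 = (½)*(-5467) = -5467/2 ≈ -2733.5)
W - (11593 - 10478) = -5467/2 - (11593 - 10478) = -5467/2 - 1*1115 = -5467/2 - 1115 = -7697/2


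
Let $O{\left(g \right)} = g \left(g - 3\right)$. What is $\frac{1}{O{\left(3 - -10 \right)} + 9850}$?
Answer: $\frac{1}{9980} \approx 0.0001002$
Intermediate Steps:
$O{\left(g \right)} = g \left(-3 + g\right)$
$\frac{1}{O{\left(3 - -10 \right)} + 9850} = \frac{1}{\left(3 - -10\right) \left(-3 + \left(3 - -10\right)\right) + 9850} = \frac{1}{\left(3 + 10\right) \left(-3 + \left(3 + 10\right)\right) + 9850} = \frac{1}{13 \left(-3 + 13\right) + 9850} = \frac{1}{13 \cdot 10 + 9850} = \frac{1}{130 + 9850} = \frac{1}{9980}$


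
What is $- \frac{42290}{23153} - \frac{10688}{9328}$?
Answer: $- \frac{40121274}{13498199} \approx -2.9723$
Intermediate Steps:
$- \frac{42290}{23153} - \frac{10688}{9328} = \left(-42290\right) \frac{1}{23153} - \frac{668}{583} = - \frac{42290}{23153} - \frac{668}{583} = - \frac{40121274}{13498199}$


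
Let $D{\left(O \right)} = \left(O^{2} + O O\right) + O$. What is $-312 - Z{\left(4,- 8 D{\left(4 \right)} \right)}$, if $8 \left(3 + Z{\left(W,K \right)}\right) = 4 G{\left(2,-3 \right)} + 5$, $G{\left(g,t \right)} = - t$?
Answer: $- \frac{2489}{8} \approx -311.13$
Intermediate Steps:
$D{\left(O \right)} = O + 2 O^{2}$ ($D{\left(O \right)} = \left(O^{2} + O^{2}\right) + O = 2 O^{2} + O = O + 2 O^{2}$)
$Z{\left(W,K \right)} = - \frac{7}{8}$ ($Z{\left(W,K \right)} = -3 + \frac{4 \left(\left(-1\right) \left(-3\right)\right) + 5}{8} = -3 + \frac{4 \cdot 3 + 5}{8} = -3 + \frac{12 + 5}{8} = -3 + \frac{1}{8} \cdot 17 = -3 + \frac{17}{8} = - \frac{7}{8}$)
$-312 - Z{\left(4,- 8 D{\left(4 \right)} \right)} = -312 - - \frac{7}{8} = -312 + \frac{7}{8} = - \frac{2489}{8}$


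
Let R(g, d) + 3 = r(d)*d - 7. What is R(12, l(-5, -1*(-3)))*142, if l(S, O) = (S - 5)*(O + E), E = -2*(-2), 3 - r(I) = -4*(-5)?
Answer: 167560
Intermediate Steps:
r(I) = -17 (r(I) = 3 - (-4)*(-5) = 3 - 1*20 = 3 - 20 = -17)
E = 4
l(S, O) = (-5 + S)*(4 + O) (l(S, O) = (S - 5)*(O + 4) = (-5 + S)*(4 + O))
R(g, d) = -10 - 17*d (R(g, d) = -3 + (-17*d - 7) = -3 + (-7 - 17*d) = -10 - 17*d)
R(12, l(-5, -1*(-3)))*142 = (-10 - 17*(-20 - (-5)*(-3) + 4*(-5) - 1*(-3)*(-5)))*142 = (-10 - 17*(-20 - 5*3 - 20 + 3*(-5)))*142 = (-10 - 17*(-20 - 15 - 20 - 15))*142 = (-10 - 17*(-70))*142 = (-10 + 1190)*142 = 1180*142 = 167560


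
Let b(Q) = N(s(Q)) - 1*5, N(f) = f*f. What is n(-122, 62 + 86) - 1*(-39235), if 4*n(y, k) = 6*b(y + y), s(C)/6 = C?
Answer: 6508343/2 ≈ 3.2542e+6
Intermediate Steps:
s(C) = 6*C
N(f) = f²
b(Q) = -5 + 36*Q² (b(Q) = (6*Q)² - 1*5 = 36*Q² - 5 = -5 + 36*Q²)
n(y, k) = -15/2 + 216*y² (n(y, k) = (6*(-5 + 36*(y + y)²))/4 = (6*(-5 + 36*(2*y)²))/4 = (6*(-5 + 36*(4*y²)))/4 = (6*(-5 + 144*y²))/4 = (-30 + 864*y²)/4 = -15/2 + 216*y²)
n(-122, 62 + 86) - 1*(-39235) = (-15/2 + 216*(-122)²) - 1*(-39235) = (-15/2 + 216*14884) + 39235 = (-15/2 + 3214944) + 39235 = 6429873/2 + 39235 = 6508343/2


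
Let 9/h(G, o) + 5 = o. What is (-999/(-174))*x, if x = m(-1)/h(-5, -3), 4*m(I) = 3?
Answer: -111/29 ≈ -3.8276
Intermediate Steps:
h(G, o) = 9/(-5 + o)
m(I) = 3/4 (m(I) = (1/4)*3 = 3/4)
x = -2/3 (x = (3/4)/(9/(-5 - 3)) = (3/4)/(9/(-8)) = (3/4)/(9*(-1/8)) = (3/4)/(-9/8) = -8/9*3/4 = -2/3 ≈ -0.66667)
(-999/(-174))*x = -999/(-174)*(-2/3) = -999*(-1)/174*(-2/3) = -9*(-37/58)*(-2/3) = (333/58)*(-2/3) = -111/29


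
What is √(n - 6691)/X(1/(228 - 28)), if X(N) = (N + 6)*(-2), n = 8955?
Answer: -200*√566/1201 ≈ -3.9618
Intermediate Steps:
X(N) = -12 - 2*N (X(N) = (6 + N)*(-2) = -12 - 2*N)
√(n - 6691)/X(1/(228 - 28)) = √(8955 - 6691)/(-12 - 2/(228 - 28)) = √2264/(-12 - 2/200) = (2*√566)/(-12 - 2*1/200) = (2*√566)/(-12 - 1/100) = (2*√566)/(-1201/100) = (2*√566)*(-100/1201) = -200*√566/1201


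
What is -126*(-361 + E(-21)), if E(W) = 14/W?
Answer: 45570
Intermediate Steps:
-126*(-361 + E(-21)) = -126*(-361 + 14/(-21)) = -126*(-361 + 14*(-1/21)) = -126*(-361 - ⅔) = -126*(-1085/3) = 45570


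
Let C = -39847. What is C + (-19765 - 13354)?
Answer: -72966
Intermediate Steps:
C + (-19765 - 13354) = -39847 + (-19765 - 13354) = -39847 - 33119 = -72966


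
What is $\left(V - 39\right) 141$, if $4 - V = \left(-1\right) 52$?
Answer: $2397$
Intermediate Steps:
$V = 56$ ($V = 4 - \left(-1\right) 52 = 4 - -52 = 4 + 52 = 56$)
$\left(V - 39\right) 141 = \left(56 - 39\right) 141 = 17 \cdot 141 = 2397$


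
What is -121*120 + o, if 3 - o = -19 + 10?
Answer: -14508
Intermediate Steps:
o = 12 (o = 3 - (-19 + 10) = 3 - 1*(-9) = 3 + 9 = 12)
-121*120 + o = -121*120 + 12 = -14520 + 12 = -14508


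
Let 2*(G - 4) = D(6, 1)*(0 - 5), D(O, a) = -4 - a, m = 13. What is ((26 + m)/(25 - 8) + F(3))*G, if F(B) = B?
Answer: 1485/17 ≈ 87.353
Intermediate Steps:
G = 33/2 (G = 4 + ((-4 - 1*1)*(0 - 5))/2 = 4 + ((-4 - 1)*(-5))/2 = 4 + (-5*(-5))/2 = 4 + (1/2)*25 = 4 + 25/2 = 33/2 ≈ 16.500)
((26 + m)/(25 - 8) + F(3))*G = ((26 + 13)/(25 - 8) + 3)*(33/2) = (39/17 + 3)*(33/2) = (90/17)*(33/2) = 1485/17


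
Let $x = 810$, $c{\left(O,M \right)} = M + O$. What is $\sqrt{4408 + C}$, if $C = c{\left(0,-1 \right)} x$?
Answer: $\sqrt{3598} \approx 59.983$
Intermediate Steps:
$C = -810$ ($C = \left(-1 + 0\right) 810 = \left(-1\right) 810 = -810$)
$\sqrt{4408 + C} = \sqrt{4408 - 810} = \sqrt{3598}$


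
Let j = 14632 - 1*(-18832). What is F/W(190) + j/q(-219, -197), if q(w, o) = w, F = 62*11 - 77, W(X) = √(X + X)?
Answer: -33464/219 + 121*√95/38 ≈ -121.77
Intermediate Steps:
W(X) = √2*√X (W(X) = √(2*X) = √2*√X)
F = 605 (F = 682 - 77 = 605)
j = 33464 (j = 14632 + 18832 = 33464)
F/W(190) + j/q(-219, -197) = 605/((√2*√190)) + 33464/(-219) = 605/((2*√95)) + 33464*(-1/219) = 605*(√95/190) - 33464/219 = 121*√95/38 - 33464/219 = -33464/219 + 121*√95/38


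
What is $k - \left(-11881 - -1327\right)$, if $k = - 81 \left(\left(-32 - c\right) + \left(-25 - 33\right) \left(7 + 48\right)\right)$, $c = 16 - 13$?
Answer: $271779$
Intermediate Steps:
$c = 3$ ($c = 16 - 13 = 3$)
$k = 261225$ ($k = - 81 \left(\left(-32 - 3\right) + \left(-25 - 33\right) \left(7 + 48\right)\right) = - 81 \left(\left(-32 - 3\right) - 3190\right) = - 81 \left(-35 - 3190\right) = \left(-81\right) \left(-3225\right) = 261225$)
$k - \left(-11881 - -1327\right) = 261225 - \left(-11881 - -1327\right) = 261225 - \left(-11881 + 1327\right) = 261225 - -10554 = 261225 + 10554 = 271779$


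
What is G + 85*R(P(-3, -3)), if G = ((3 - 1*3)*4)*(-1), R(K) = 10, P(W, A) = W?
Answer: 850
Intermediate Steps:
G = 0 (G = ((3 - 3)*4)*(-1) = (0*4)*(-1) = 0*(-1) = 0)
G + 85*R(P(-3, -3)) = 0 + 85*10 = 0 + 850 = 850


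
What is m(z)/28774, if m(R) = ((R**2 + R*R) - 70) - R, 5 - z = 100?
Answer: 18075/28774 ≈ 0.62817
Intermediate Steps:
z = -95 (z = 5 - 1*100 = 5 - 100 = -95)
m(R) = -70 - R + 2*R**2 (m(R) = ((R**2 + R**2) - 70) - R = (2*R**2 - 70) - R = (-70 + 2*R**2) - R = -70 - R + 2*R**2)
m(z)/28774 = (-70 - 1*(-95) + 2*(-95)**2)/28774 = (-70 + 95 + 2*9025)*(1/28774) = (-70 + 95 + 18050)*(1/28774) = 18075*(1/28774) = 18075/28774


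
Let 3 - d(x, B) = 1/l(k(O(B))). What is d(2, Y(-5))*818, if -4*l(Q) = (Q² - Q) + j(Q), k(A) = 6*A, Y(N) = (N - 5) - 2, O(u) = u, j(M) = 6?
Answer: 6458110/2631 ≈ 2454.6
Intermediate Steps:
Y(N) = -7 + N (Y(N) = (-5 + N) - 2 = -7 + N)
l(Q) = -3/2 - Q²/4 + Q/4 (l(Q) = -((Q² - Q) + 6)/4 = -(6 + Q² - Q)/4 = -3/2 - Q²/4 + Q/4)
d(x, B) = 3 - 1/(-3/2 - 9*B² + 3*B/2) (d(x, B) = 3 - 1/(-3/2 - 36*B²/4 + (6*B)/4) = 3 - 1/(-3/2 - 9*B² + 3*B/2))
d(2, Y(-5))*818 = ((11 - 9*(-7 - 5) + 54*(-7 - 5)²)/(3*(1 - (-7 - 5) + 6*(-7 - 5)²)))*818 = ((11 - 9*(-12) + 54*(-12)²)/(3*(1 - 1*(-12) + 6*(-12)²)))*818 = ((11 + 108 + 54*144)/(3*(1 + 12 + 6*144)))*818 = ((11 + 108 + 7776)/(3*(1 + 12 + 864)))*818 = ((⅓)*7895/877)*818 = ((⅓)*(1/877)*7895)*818 = (7895/2631)*818 = 6458110/2631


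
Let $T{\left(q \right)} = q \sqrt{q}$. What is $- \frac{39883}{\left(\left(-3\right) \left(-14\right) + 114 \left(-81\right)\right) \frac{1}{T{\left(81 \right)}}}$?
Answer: $\frac{9691569}{3064} \approx 3163.0$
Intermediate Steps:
$T{\left(q \right)} = q^{\frac{3}{2}}$
$- \frac{39883}{\left(\left(-3\right) \left(-14\right) + 114 \left(-81\right)\right) \frac{1}{T{\left(81 \right)}}} = - \frac{39883}{\left(\left(-3\right) \left(-14\right) + 114 \left(-81\right)\right) \frac{1}{81^{\frac{3}{2}}}} = - \frac{39883}{\left(42 - 9234\right) \frac{1}{729}} = - \frac{39883}{\left(-9192\right) \frac{1}{729}} = - \frac{39883}{- \frac{3064}{243}} = \left(-39883\right) \left(- \frac{243}{3064}\right) = \frac{9691569}{3064}$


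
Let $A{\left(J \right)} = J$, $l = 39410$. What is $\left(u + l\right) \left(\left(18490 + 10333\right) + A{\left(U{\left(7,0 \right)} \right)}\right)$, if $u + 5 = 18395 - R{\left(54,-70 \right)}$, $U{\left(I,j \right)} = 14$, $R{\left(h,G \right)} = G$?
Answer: $1668797190$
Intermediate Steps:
$u = 18460$ ($u = -5 + \left(18395 - -70\right) = -5 + \left(18395 + 70\right) = -5 + 18465 = 18460$)
$\left(u + l\right) \left(\left(18490 + 10333\right) + A{\left(U{\left(7,0 \right)} \right)}\right) = \left(18460 + 39410\right) \left(\left(18490 + 10333\right) + 14\right) = 57870 \left(28823 + 14\right) = 57870 \cdot 28837 = 1668797190$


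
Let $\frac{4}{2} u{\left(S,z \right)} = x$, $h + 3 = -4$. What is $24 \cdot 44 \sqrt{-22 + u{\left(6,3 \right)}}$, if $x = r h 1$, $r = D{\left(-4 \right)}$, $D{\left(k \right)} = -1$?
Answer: $528 i \sqrt{74} \approx 4542.0 i$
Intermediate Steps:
$r = -1$
$h = -7$ ($h = -3 - 4 = -7$)
$x = 7$ ($x = \left(-1\right) \left(-7\right) 1 = 7 \cdot 1 = 7$)
$u{\left(S,z \right)} = \frac{7}{2}$ ($u{\left(S,z \right)} = \frac{1}{2} \cdot 7 = \frac{7}{2}$)
$24 \cdot 44 \sqrt{-22 + u{\left(6,3 \right)}} = 24 \cdot 44 \sqrt{-22 + \frac{7}{2}} = 1056 \sqrt{- \frac{37}{2}} = 1056 \frac{i \sqrt{74}}{2} = 528 i \sqrt{74}$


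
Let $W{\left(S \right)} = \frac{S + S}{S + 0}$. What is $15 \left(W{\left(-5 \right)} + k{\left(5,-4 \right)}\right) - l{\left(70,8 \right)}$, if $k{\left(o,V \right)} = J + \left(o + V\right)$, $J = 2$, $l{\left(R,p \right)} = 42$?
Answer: $33$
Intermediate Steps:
$k{\left(o,V \right)} = 2 + V + o$ ($k{\left(o,V \right)} = 2 + \left(o + V\right) = 2 + \left(V + o\right) = 2 + V + o$)
$W{\left(S \right)} = 2$ ($W{\left(S \right)} = \frac{2 S}{S} = 2$)
$15 \left(W{\left(-5 \right)} + k{\left(5,-4 \right)}\right) - l{\left(70,8 \right)} = 15 \left(2 + \left(2 - 4 + 5\right)\right) - 42 = 15 \left(2 + 3\right) - 42 = 15 \cdot 5 - 42 = 75 - 42 = 33$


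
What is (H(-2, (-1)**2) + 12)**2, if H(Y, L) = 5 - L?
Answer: 256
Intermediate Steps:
(H(-2, (-1)**2) + 12)**2 = ((5 - 1*(-1)**2) + 12)**2 = ((5 - 1*1) + 12)**2 = ((5 - 1) + 12)**2 = (4 + 12)**2 = 16**2 = 256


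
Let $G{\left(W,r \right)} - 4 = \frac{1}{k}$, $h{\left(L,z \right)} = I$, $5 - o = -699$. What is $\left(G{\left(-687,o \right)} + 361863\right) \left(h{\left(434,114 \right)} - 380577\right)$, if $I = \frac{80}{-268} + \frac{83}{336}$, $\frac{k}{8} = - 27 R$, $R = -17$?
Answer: $- \frac{11384352380644939375}{82664064} \approx -1.3772 \cdot 10^{11}$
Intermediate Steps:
$o = 704$ ($o = 5 - -699 = 5 + 699 = 704$)
$k = 3672$ ($k = 8 \left(\left(-27\right) \left(-17\right)\right) = 8 \cdot 459 = 3672$)
$I = - \frac{1159}{22512}$ ($I = 80 \left(- \frac{1}{268}\right) + 83 \cdot \frac{1}{336} = - \frac{20}{67} + \frac{83}{336} = - \frac{1159}{22512} \approx -0.051484$)
$h{\left(L,z \right)} = - \frac{1159}{22512}$
$G{\left(W,r \right)} = \frac{14689}{3672}$ ($G{\left(W,r \right)} = 4 + \frac{1}{3672} = \frac{14689}{3672}$)
$\left(G{\left(-687,o \right)} + 361863\right) \left(h{\left(434,114 \right)} - 380577\right) = \left(\frac{14689}{3672} + 361863\right) \left(- \frac{1159}{22512} - 380577\right) = \frac{1328775625}{3672} \left(- \frac{8567550583}{22512}\right) = - \frac{11384352380644939375}{82664064}$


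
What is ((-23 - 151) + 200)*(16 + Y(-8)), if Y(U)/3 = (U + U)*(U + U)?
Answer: 20384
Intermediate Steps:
Y(U) = 12*U**2 (Y(U) = 3*((U + U)*(U + U)) = 3*((2*U)*(2*U)) = 3*(4*U**2) = 12*U**2)
((-23 - 151) + 200)*(16 + Y(-8)) = ((-23 - 151) + 200)*(16 + 12*(-8)**2) = (-174 + 200)*(16 + 12*64) = 26*(16 + 768) = 26*784 = 20384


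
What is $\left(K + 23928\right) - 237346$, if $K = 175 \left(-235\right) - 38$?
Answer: $-254581$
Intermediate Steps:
$K = -41163$ ($K = -41125 - 38 = -41163$)
$\left(K + 23928\right) - 237346 = \left(-41163 + 23928\right) - 237346 = -17235 - 237346 = -254581$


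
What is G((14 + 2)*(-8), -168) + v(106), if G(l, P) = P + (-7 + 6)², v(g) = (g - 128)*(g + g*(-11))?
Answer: 23153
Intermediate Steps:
v(g) = -10*g*(-128 + g) (v(g) = (-128 + g)*(g - 11*g) = (-128 + g)*(-10*g) = -10*g*(-128 + g))
G(l, P) = 1 + P (G(l, P) = P + (-1)² = P + 1 = 1 + P)
G((14 + 2)*(-8), -168) + v(106) = (1 - 168) + 10*106*(128 - 1*106) = -167 + 10*106*(128 - 106) = -167 + 10*106*22 = -167 + 23320 = 23153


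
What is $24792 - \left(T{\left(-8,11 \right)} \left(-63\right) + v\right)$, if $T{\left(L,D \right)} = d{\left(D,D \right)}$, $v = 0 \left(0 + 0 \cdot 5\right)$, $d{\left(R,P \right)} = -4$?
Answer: $24540$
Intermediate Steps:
$v = 0$ ($v = 0 \left(0 + 0\right) = 0 \cdot 0 = 0$)
$T{\left(L,D \right)} = -4$
$24792 - \left(T{\left(-8,11 \right)} \left(-63\right) + v\right) = 24792 - \left(\left(-4\right) \left(-63\right) + 0\right) = 24792 - \left(252 + 0\right) = 24792 - 252 = 24540$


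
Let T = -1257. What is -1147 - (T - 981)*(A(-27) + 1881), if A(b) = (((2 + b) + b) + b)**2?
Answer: 18175889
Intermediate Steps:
A(b) = (2 + 3*b)**2 (A(b) = ((2 + 2*b) + b)**2 = (2 + 3*b)**2)
-1147 - (T - 981)*(A(-27) + 1881) = -1147 - (-1257 - 981)*((2 + 3*(-27))**2 + 1881) = -1147 - (-2238)*((2 - 81)**2 + 1881) = -1147 - (-2238)*((-79)**2 + 1881) = -1147 - (-2238)*(6241 + 1881) = -1147 - (-2238)*8122 = -1147 - 1*(-18177036) = -1147 + 18177036 = 18175889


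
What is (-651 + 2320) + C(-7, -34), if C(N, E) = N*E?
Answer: 1907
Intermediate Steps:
C(N, E) = E*N
(-651 + 2320) + C(-7, -34) = (-651 + 2320) - 34*(-7) = 1669 + 238 = 1907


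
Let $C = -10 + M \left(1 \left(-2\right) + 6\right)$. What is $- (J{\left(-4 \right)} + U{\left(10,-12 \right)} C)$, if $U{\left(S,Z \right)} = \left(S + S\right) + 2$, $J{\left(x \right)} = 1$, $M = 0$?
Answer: $219$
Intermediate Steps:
$U{\left(S,Z \right)} = 2 + 2 S$ ($U{\left(S,Z \right)} = 2 S + 2 = 2 + 2 S$)
$C = -10$ ($C = -10 + 0 \left(1 \left(-2\right) + 6\right) = -10 + 0 \left(-2 + 6\right) = -10 + 0 \cdot 4 = -10 + 0 = -10$)
$- (J{\left(-4 \right)} + U{\left(10,-12 \right)} C) = - (1 + \left(2 + 2 \cdot 10\right) \left(-10\right)) = - (1 + \left(2 + 20\right) \left(-10\right)) = - (1 + 22 \left(-10\right)) = - (1 - 220) = \left(-1\right) \left(-219\right) = 219$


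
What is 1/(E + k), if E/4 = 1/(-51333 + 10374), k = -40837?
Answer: -40959/1672642687 ≈ -2.4488e-5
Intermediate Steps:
E = -4/40959 (E = 4/(-51333 + 10374) = 4/(-40959) = 4*(-1/40959) = -4/40959 ≈ -9.7659e-5)
1/(E + k) = 1/(-4/40959 - 40837) = 1/(-1672642687/40959) = -40959/1672642687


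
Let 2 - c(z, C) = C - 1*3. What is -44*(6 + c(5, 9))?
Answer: -88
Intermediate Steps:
c(z, C) = 5 - C (c(z, C) = 2 - (C - 1*3) = 2 - (C - 3) = 2 - (-3 + C) = 2 + (3 - C) = 5 - C)
-44*(6 + c(5, 9)) = -44*(6 + (5 - 1*9)) = -44*(6 + (5 - 9)) = -44*(6 - 4) = -44*2 = -88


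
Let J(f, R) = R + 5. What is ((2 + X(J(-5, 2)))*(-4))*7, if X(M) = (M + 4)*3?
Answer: -980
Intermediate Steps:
J(f, R) = 5 + R
X(M) = 12 + 3*M (X(M) = (4 + M)*3 = 12 + 3*M)
((2 + X(J(-5, 2)))*(-4))*7 = ((2 + (12 + 3*(5 + 2)))*(-4))*7 = ((2 + (12 + 3*7))*(-4))*7 = ((2 + (12 + 21))*(-4))*7 = ((2 + 33)*(-4))*7 = (35*(-4))*7 = -140*7 = -980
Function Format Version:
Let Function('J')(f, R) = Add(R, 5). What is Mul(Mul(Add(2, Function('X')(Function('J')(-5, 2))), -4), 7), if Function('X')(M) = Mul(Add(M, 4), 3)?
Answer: -980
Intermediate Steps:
Function('J')(f, R) = Add(5, R)
Function('X')(M) = Add(12, Mul(3, M)) (Function('X')(M) = Mul(Add(4, M), 3) = Add(12, Mul(3, M)))
Mul(Mul(Add(2, Function('X')(Function('J')(-5, 2))), -4), 7) = Mul(Mul(Add(2, Add(12, Mul(3, Add(5, 2)))), -4), 7) = Mul(Mul(Add(2, Add(12, Mul(3, 7))), -4), 7) = Mul(Mul(Add(2, Add(12, 21)), -4), 7) = Mul(Mul(Add(2, 33), -4), 7) = Mul(Mul(35, -4), 7) = Mul(-140, 7) = -980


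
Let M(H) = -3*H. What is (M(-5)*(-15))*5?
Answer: -1125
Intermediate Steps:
(M(-5)*(-15))*5 = (-3*(-5)*(-15))*5 = (15*(-15))*5 = -225*5 = -1125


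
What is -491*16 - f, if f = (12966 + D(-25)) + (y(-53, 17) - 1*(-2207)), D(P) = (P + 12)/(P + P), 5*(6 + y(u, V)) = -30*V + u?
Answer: -1145533/50 ≈ -22911.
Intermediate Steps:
y(u, V) = -6 - 6*V + u/5 (y(u, V) = -6 + (-30*V + u)/5 = -6 + (u - 30*V)/5 = -6 + (-6*V + u/5) = -6 - 6*V + u/5)
D(P) = (12 + P)/(2*P) (D(P) = (12 + P)/((2*P)) = (12 + P)*(1/(2*P)) = (12 + P)/(2*P))
f = 752733/50 (f = (12966 + (1/2)*(12 - 25)/(-25)) + ((-6 - 6*17 + (1/5)*(-53)) - 1*(-2207)) = (12966 + (1/2)*(-1/25)*(-13)) + ((-6 - 102 - 53/5) + 2207) = (12966 + 13/50) + (-593/5 + 2207) = 648313/50 + 10442/5 = 752733/50 ≈ 15055.)
-491*16 - f = -491*16 - 1*752733/50 = -7856 - 752733/50 = -1145533/50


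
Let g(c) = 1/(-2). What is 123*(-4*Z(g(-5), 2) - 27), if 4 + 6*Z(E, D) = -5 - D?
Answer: -2419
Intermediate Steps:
g(c) = -½
Z(E, D) = -3/2 - D/6 (Z(E, D) = -⅔ + (-5 - D)/6 = -⅔ + (-⅚ - D/6) = -3/2 - D/6)
123*(-4*Z(g(-5), 2) - 27) = 123*(-4*(-3/2 - ⅙*2) - 27) = 123*(-4*(-3/2 - ⅓) - 27) = 123*(-4*(-11/6) - 27) = 123*(22/3 - 27) = 123*(-59/3) = -2419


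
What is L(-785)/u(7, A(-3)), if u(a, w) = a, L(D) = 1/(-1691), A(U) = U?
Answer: -1/11837 ≈ -8.4481e-5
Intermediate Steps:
L(D) = -1/1691
L(-785)/u(7, A(-3)) = -1/1691/7 = -1/1691*⅐ = -1/11837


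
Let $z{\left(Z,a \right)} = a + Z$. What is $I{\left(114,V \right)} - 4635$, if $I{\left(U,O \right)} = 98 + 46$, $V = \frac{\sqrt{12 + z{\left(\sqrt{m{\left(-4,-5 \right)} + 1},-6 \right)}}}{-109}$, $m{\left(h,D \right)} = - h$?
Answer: $-4491$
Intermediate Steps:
$z{\left(Z,a \right)} = Z + a$
$V = - \frac{\sqrt{6 + \sqrt{5}}}{109}$ ($V = \frac{\sqrt{12 - \left(6 - \sqrt{\left(-1\right) \left(-4\right) + 1}\right)}}{-109} = \sqrt{12 - \left(6 - \sqrt{4 + 1}\right)} \left(- \frac{1}{109}\right) = \sqrt{12 - \left(6 - \sqrt{5}\right)} \left(- \frac{1}{109}\right) = \sqrt{6 + \sqrt{5}} \left(- \frac{1}{109}\right) = - \frac{\sqrt{6 + \sqrt{5}}}{109} \approx -0.026329$)
$I{\left(U,O \right)} = 144$
$I{\left(114,V \right)} - 4635 = 144 - 4635 = -4491$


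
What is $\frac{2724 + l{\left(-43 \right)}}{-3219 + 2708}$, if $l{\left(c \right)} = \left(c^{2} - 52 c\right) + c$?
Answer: $- \frac{6766}{511} \approx -13.241$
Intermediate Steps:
$l{\left(c \right)} = c^{2} - 51 c$
$\frac{2724 + l{\left(-43 \right)}}{-3219 + 2708} = \frac{2724 - 43 \left(-51 - 43\right)}{-3219 + 2708} = \frac{2724 - -4042}{-511} = \left(2724 + 4042\right) \left(- \frac{1}{511}\right) = 6766 \left(- \frac{1}{511}\right) = - \frac{6766}{511}$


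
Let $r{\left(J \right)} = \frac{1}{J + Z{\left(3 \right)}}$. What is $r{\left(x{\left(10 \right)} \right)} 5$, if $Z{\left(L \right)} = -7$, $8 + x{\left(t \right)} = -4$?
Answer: $- \frac{5}{19} \approx -0.26316$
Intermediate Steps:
$x{\left(t \right)} = -12$ ($x{\left(t \right)} = -8 - 4 = -12$)
$r{\left(J \right)} = \frac{1}{-7 + J}$ ($r{\left(J \right)} = \frac{1}{J - 7} = \frac{1}{-7 + J}$)
$r{\left(x{\left(10 \right)} \right)} 5 = \frac{1}{-7 - 12} \cdot 5 = \frac{1}{-19} \cdot 5 = \left(- \frac{1}{19}\right) 5 = - \frac{5}{19}$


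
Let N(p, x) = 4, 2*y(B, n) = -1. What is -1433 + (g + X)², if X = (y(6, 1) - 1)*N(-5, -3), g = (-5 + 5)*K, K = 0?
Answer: -1397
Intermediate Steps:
g = 0 (g = (-5 + 5)*0 = 0*0 = 0)
y(B, n) = -½ (y(B, n) = (½)*(-1) = -½)
X = -6 (X = (-½ - 1)*4 = -3/2*4 = -6)
-1433 + (g + X)² = -1433 + (0 - 6)² = -1433 + (-6)² = -1433 + 36 = -1397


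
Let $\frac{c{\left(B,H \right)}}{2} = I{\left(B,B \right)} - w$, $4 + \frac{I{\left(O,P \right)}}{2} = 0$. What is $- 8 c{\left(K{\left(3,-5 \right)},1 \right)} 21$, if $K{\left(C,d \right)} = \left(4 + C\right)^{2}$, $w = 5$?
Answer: $4368$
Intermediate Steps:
$I{\left(O,P \right)} = -8$ ($I{\left(O,P \right)} = -8 + 2 \cdot 0 = -8 + 0 = -8$)
$c{\left(B,H \right)} = -26$ ($c{\left(B,H \right)} = 2 \left(-8 - 5\right) = 2 \left(-13\right) = -26$)
$- 8 c{\left(K{\left(3,-5 \right)},1 \right)} 21 = \left(-8\right) \left(-26\right) 21 = 208 \cdot 21 = 4368$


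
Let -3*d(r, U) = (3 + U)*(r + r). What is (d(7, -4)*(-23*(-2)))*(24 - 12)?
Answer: 2576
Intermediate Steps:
d(r, U) = -2*r*(3 + U)/3 (d(r, U) = -(3 + U)*(r + r)/3 = -(3 + U)*2*r/3 = -2*r*(3 + U)/3)
(d(7, -4)*(-23*(-2)))*(24 - 12) = ((-⅔*7*(3 - 4))*(-23*(-2)))*(24 - 12) = (-⅔*7*(-1)*46)*12 = ((14/3)*46)*12 = (644/3)*12 = 2576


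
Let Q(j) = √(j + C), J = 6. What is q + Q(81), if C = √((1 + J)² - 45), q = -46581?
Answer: -46581 + √83 ≈ -46572.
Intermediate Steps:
C = 2 (C = √((1 + 6)² - 45) = √(7² - 45) = √(49 - 45) = √4 = 2)
Q(j) = √(2 + j) (Q(j) = √(j + 2) = √(2 + j))
q + Q(81) = -46581 + √(2 + 81) = -46581 + √83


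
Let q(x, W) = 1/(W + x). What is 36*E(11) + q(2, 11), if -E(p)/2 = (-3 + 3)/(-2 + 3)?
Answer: 1/13 ≈ 0.076923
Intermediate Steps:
E(p) = 0 (E(p) = -2*(-3 + 3)/(-2 + 3) = -0/1 = -0 = -2*0 = 0)
36*E(11) + q(2, 11) = 36*0 + 1/(11 + 2) = 0 + 1/13 = 1/13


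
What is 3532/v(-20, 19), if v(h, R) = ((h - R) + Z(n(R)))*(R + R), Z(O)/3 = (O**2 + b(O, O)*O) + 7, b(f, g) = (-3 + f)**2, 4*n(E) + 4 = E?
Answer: 113024/37107 ≈ 3.0459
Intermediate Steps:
n(E) = -1 + E/4
Z(O) = 21 + 3*O**2 + 3*O*(-3 + O)**2 (Z(O) = 3*((O**2 + (-3 + O)**2*O) + 7) = 3*((O**2 + O*(-3 + O)**2) + 7) = 3*(7 + O**2 + O*(-3 + O)**2) = 21 + 3*O**2 + 3*O*(-3 + O)**2)
v(h, R) = 2*R*(21 + h - R + 3*(-1 + R/4)**2 + 3*(-4 + R/4)**2*(-1 + R/4)) (v(h, R) = ((h - R) + (21 + 3*(-1 + R/4)**2 + 3*(-1 + R/4)*(-3 + (-1 + R/4))**2))*(R + R) = ((h - R) + (21 + 3*(-1 + R/4)**2 + 3*(-1 + R/4)*(-4 + R/4)**2))*(2*R) = ((h - R) + (21 + 3*(-1 + R/4)**2 + 3*(-4 + R/4)**2*(-1 + R/4)))*(2*R) = (21 + h - R + 3*(-1 + R/4)**2 + 3*(-4 + R/4)**2*(-1 + R/4))*(2*R) = 2*R*(21 + h - R + 3*(-1 + R/4)**2 + 3*(-4 + R/4)**2*(-1 + R/4)))
3532/v(-20, 19) = 3532/(((1/32)*19*(-1536 - 96*19**2 + 3*19**3 + 64*(-20) + 992*19))) = 3532/(((1/32)*19*(-1536 - 96*361 + 3*6859 - 1280 + 18848))) = 3532/(((1/32)*19*(-1536 - 34656 + 20577 - 1280 + 18848))) = 3532/(((1/32)*19*1953)) = 3532/(37107/32) = 3532*(32/37107) = 113024/37107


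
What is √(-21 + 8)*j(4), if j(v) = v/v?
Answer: I*√13 ≈ 3.6056*I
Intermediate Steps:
j(v) = 1
√(-21 + 8)*j(4) = √(-21 + 8)*1 = √(-13)*1 = (I*√13)*1 = I*√13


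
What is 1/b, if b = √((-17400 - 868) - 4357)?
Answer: -I*√905/4525 ≈ -0.0066482*I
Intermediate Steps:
b = 5*I*√905 (b = √(-18268 - 4357) = √(-22625) = 5*I*√905 ≈ 150.42*I)
1/b = 1/(5*I*√905) = -I*√905/4525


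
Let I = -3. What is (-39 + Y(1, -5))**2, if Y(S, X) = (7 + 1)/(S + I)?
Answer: 1849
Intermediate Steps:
Y(S, X) = 8/(-3 + S) (Y(S, X) = (7 + 1)/(S - 3) = 8/(-3 + S))
(-39 + Y(1, -5))**2 = (-39 + 8/(-3 + 1))**2 = (-39 + 8/(-2))**2 = (-39 + 8*(-1/2))**2 = (-39 - 4)**2 = (-43)**2 = 1849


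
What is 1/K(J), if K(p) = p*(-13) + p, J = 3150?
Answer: -1/37800 ≈ -2.6455e-5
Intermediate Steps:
K(p) = -12*p (K(p) = -13*p + p = -12*p)
1/K(J) = 1/(-12*3150) = 1/(-37800) = -1/37800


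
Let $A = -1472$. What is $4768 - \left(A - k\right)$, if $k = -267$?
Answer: $5973$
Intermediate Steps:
$4768 - \left(A - k\right) = 4768 - -1205 = 4768 + \left(-267 + 1472\right) = 4768 + 1205 = 5973$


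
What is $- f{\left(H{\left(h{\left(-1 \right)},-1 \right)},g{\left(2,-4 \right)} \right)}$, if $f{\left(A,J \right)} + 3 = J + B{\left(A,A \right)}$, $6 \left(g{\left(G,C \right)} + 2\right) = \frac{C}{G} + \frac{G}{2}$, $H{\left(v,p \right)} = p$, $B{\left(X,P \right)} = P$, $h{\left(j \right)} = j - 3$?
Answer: $\frac{37}{6} \approx 6.1667$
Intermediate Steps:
$h{\left(j \right)} = -3 + j$
$g{\left(G,C \right)} = -2 + \frac{G}{12} + \frac{C}{6 G}$ ($g{\left(G,C \right)} = -2 + \frac{\frac{C}{G} + \frac{G}{2}}{6} = -2 + \frac{\frac{G}{2} + \frac{C}{G}}{6} = -2 + \left(\frac{G}{12} + \frac{C}{6 G}\right) = -2 + \frac{G}{12} + \frac{C}{6 G}$)
$f{\left(A,J \right)} = -3 + A + J$ ($f{\left(A,J \right)} = -3 + \left(J + A\right) = -3 + \left(A + J\right) = -3 + A + J$)
$- f{\left(H{\left(h{\left(-1 \right)},-1 \right)},g{\left(2,-4 \right)} \right)} = - (-3 - 1 + \left(-2 + \frac{1}{12} \cdot 2 + \frac{1}{6} \left(-4\right) \frac{1}{2}\right)) = - (-3 - 1 + \left(-2 + \frac{1}{6} + \frac{1}{6} \left(-4\right) \frac{1}{2}\right)) = - (-3 - 1 - \frac{13}{6}) = \left(-1\right) \left(- \frac{37}{6}\right) = \frac{37}{6}$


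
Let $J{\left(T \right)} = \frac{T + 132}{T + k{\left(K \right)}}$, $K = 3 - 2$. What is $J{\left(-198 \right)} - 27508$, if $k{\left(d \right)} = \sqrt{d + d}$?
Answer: $- \frac{539177774}{19601} + \frac{33 \sqrt{2}}{19601} \approx -27508.0$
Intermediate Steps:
$K = 1$ ($K = 3 - 2 = 1$)
$k{\left(d \right)} = \sqrt{2} \sqrt{d}$ ($k{\left(d \right)} = \sqrt{2 d} = \sqrt{2} \sqrt{d}$)
$J{\left(T \right)} = \frac{132 + T}{T + \sqrt{2}}$ ($J{\left(T \right)} = \frac{T + 132}{T + \sqrt{2} \sqrt{1}} = \frac{132 + T}{T + \sqrt{2} \cdot 1} = \frac{132 + T}{T + \sqrt{2}}$)
$J{\left(-198 \right)} - 27508 = \frac{132 - 198}{-198 + \sqrt{2}} - 27508 = \frac{1}{-198 + \sqrt{2}} \left(-66\right) - 27508 = - \frac{66}{-198 + \sqrt{2}} - 27508 = -27508 - \frac{66}{-198 + \sqrt{2}}$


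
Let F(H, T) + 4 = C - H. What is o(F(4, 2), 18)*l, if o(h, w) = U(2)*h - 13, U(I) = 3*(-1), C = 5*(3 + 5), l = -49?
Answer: 5341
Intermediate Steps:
C = 40 (C = 5*8 = 40)
F(H, T) = 36 - H (F(H, T) = -4 + (40 - H) = 36 - H)
U(I) = -3
o(h, w) = -13 - 3*h (o(h, w) = -3*h - 13 = -13 - 3*h)
o(F(4, 2), 18)*l = (-13 - 3*(36 - 1*4))*(-49) = (-13 - 3*(36 - 4))*(-49) = (-13 - 3*32)*(-49) = (-13 - 96)*(-49) = -109*(-49) = 5341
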